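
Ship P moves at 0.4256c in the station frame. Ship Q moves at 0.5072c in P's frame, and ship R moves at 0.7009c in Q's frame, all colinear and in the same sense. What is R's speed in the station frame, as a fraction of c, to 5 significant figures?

u ≈ 0.95472c

Compose boost 2: (0.5072 + 0.4256)/(1 + 0.5072×0.4256) = 0.93280/1.215864 = 0.7671909
Compose boost 3: (0.7009 + 0.7671909)/(1 + 0.7009×0.7671909) = 1.468091/1.537724 = 0.95472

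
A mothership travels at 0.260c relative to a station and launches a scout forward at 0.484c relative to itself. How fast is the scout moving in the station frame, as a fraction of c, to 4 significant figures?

Compose boost 2: (0.484 + 0.260)/(1 + 0.484×0.260) = 0.7440/1.12584 = 0.6608

u ≈ 0.6608c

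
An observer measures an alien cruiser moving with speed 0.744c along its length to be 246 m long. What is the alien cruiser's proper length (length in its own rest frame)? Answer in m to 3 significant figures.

γ = 1/√(1 − 0.744²) = 1.4966
L₀ = γL = 1.4966 × 246 = 368 m

L₀ ≈ 368 m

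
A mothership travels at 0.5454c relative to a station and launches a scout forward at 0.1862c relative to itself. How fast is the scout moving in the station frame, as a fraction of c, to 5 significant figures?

u ≈ 0.66415c

Compose boost 2: (0.1862 + 0.5454)/(1 + 0.1862×0.5454) = 0.73160/1.101553 = 0.66415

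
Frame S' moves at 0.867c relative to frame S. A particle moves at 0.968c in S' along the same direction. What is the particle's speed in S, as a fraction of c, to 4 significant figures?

Relativistic velocity addition: u = (u' + v)/(1 + u'v/c²)
= (0.968 + 0.867)/(1 + 0.968×0.867) = 1.835/1.83926 = 0.9977

u ≈ 0.9977c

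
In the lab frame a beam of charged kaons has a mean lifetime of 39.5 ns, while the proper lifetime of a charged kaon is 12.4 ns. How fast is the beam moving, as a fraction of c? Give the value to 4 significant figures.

γ = Δt/τ₀ = 39.5/12.4 = 3.18548
β = √(1 − 1/γ²) = √(1 − 1/3.18548²) = 0.9494

β ≈ 0.9494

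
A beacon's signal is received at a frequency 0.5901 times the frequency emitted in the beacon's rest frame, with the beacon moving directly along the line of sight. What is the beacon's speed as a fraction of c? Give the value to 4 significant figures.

f_obs/f_src = √((1−β)/(1+β)) = 0.5901  ⇒  (1−β)/(1+β) = 0.348218
β = |1 − D²|/(1 + D²) = |1 − 0.348218|/(1 + 0.348218) = 0.4834

β ≈ 0.4834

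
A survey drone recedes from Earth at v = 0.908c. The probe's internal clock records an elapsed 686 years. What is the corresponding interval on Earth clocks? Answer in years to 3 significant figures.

Δt ≈ 1640 years

γ = 1/√(1 − 0.908²) = 2.3868
Time dilation: Δt = γτ₀ = 2.3868 × 686 years = 1640 years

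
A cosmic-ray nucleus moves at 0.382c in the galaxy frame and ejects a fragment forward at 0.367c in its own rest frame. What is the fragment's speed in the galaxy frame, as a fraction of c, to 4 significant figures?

Compose boost 2: (0.367 + 0.382)/(1 + 0.367×0.382) = 0.7490/1.14019 = 0.6569

u ≈ 0.6569c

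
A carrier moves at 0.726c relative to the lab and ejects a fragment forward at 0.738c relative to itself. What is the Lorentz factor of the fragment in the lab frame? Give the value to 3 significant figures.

u_lab = (0.738 + 0.726)/(1 + 0.738×0.726) = 1.464/1.53579 = 0.953257
γ = 1/√(1 − 0.953257²) = 3.31

γ ≈ 3.31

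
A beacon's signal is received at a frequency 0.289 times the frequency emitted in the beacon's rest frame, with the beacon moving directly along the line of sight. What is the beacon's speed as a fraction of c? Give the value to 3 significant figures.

f_obs/f_src = √((1−β)/(1+β)) = 0.289  ⇒  (1−β)/(1+β) = 0.083521
β = |1 − D²|/(1 + D²) = |1 − 0.083521|/(1 + 0.083521) = 0.846

β ≈ 0.846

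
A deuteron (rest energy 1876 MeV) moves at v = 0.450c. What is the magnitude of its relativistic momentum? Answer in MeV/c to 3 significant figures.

γ = 1/√(1 − 0.450²) = 1.1198
p = γβm₀c = 1.1198 × 0.450 × 1876 MeV/c = 945 MeV/c

p ≈ 945 MeV/c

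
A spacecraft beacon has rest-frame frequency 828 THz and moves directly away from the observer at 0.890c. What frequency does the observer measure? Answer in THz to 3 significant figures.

f_obs ≈ 200 THz

Relativistic Doppler: f_obs = f_src √((1−β)/(1+β))
= 828 × √(0.11000/1.8900) = 828 × 0.24125 = 200 THz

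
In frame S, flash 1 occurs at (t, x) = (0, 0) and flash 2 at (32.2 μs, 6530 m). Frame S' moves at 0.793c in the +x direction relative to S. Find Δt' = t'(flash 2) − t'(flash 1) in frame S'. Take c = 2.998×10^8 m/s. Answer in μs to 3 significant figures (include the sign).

γ = 1/√(1 − 0.793²) = 1.6414
Δt' = γ(Δt − vΔx/c²) = 1.6414 × (32.2 μs − 0.793×6530 m / (2.998×10^8 m/s))
= 1.6414 × (14.928 μs) = 24.5 μs

Δt' ≈ 24.5 μs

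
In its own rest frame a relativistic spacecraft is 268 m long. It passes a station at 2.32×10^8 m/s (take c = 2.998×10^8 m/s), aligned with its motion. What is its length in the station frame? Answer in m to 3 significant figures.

L ≈ 170 m

β = v/c = 2.32×10^8 / 2.998×10^8 = 0.77385
γ = 1/√(1 − 0.77385²) = 1.5789
Length contraction: L = L₀/γ = 268/1.5789 = 170 m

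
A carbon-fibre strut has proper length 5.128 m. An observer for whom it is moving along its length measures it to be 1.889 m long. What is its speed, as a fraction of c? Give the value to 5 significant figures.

β ≈ 0.92968

γ = L₀/L = 5.128/1.889 = 2.714664
β = √(1 − 1/γ²) = 0.92968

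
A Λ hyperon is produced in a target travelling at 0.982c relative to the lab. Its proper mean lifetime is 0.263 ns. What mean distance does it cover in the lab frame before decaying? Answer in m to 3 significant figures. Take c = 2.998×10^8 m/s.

γ = 1/√(1 − 0.982²) = 5.2943
Dilated lifetime: Δt = γτ₀ = 5.2943 × 0.263 ns = 1.3924 ns
d = vΔt = 0.982c × 1.3924 ns = 2.9440×10^8 m/s × 1.3924×10^-9 s = 0.410 m

d ≈ 0.410 m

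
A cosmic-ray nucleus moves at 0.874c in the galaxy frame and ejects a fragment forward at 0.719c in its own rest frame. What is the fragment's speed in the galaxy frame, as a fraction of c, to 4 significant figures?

Compose boost 2: (0.719 + 0.874)/(1 + 0.719×0.874) = 1.593/1.62841 = 0.9783

u ≈ 0.9783c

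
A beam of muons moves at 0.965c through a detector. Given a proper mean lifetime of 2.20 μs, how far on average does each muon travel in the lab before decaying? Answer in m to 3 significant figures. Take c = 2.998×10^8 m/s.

d ≈ 2430 m

γ = 1/√(1 − 0.965²) = 3.8132
Dilated lifetime: Δt = γτ₀ = 3.8132 × 2.20 μs = 8.3889 μs
d = vΔt = 0.965c × 8.3889 μs = 2.8931×10^8 m/s × 8.3889×10^-6 s = 2430 m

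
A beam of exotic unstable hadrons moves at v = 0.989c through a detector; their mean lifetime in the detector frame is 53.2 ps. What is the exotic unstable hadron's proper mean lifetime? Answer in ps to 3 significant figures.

γ = 1/√(1 − 0.989²) = 6.7606
Proper time: τ₀ = Δt/γ = 53.2/6.7606 = 7.87 ps

τ₀ ≈ 7.87 ps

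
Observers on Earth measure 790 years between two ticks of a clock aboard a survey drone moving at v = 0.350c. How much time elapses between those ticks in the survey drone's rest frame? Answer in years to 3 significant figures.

τ₀ ≈ 740 years

γ = 1/√(1 − 0.350²) = 1.0675
Proper time: τ₀ = Δt/γ = 790/1.0675 = 740 years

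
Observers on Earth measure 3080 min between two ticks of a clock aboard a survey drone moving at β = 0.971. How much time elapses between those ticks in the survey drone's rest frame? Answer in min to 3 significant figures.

τ₀ ≈ 736 min

γ = 1/√(1 − 0.971²) = 4.1827
Proper time: τ₀ = Δt/γ = 3080/4.1827 = 736 min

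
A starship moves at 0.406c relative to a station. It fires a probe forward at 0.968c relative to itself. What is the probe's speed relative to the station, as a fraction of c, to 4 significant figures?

Relativistic velocity addition: u = (u' + v)/(1 + u'v/c²)
= (0.968 + 0.406)/(1 + 0.968×0.406) = 1.374/1.39301 = 0.9864

u ≈ 0.9864c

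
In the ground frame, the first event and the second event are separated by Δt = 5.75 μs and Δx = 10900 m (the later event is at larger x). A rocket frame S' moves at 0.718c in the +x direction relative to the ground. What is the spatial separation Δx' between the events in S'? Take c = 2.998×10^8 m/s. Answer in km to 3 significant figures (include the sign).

γ = 1/√(1 − 0.718²) = 1.4367
Δx' = γ(Δx − vΔt) = 1.4367 × (10900 m − 0.718×(2.998×10^8 m/s)×5.75×10^-6 s)
= 1.4367 × (9662.3 m) = 13.9 km

Δx' ≈ 13.9 km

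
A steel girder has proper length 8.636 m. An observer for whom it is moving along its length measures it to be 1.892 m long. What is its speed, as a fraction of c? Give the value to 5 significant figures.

γ = L₀/L = 8.636/1.892 = 4.564482
β = √(1 − 1/γ²) = 0.97571

β ≈ 0.97571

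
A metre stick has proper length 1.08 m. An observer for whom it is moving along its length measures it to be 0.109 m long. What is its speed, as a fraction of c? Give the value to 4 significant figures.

γ = L₀/L = 1.08/0.109 = 9.90826
β = √(1 − 1/γ²) = 0.9949

β ≈ 0.9949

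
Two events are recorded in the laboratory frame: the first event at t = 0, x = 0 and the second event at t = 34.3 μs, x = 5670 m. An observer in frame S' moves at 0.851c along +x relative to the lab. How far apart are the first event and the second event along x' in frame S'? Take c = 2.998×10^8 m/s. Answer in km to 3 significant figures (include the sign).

γ = 1/√(1 − 0.851²) = 1.9042
Δx' = γ(Δx − vΔt) = 1.9042 × (5670 m − 0.851×(2.998×10^8 m/s)×34.3×10^-6 s)
= 1.9042 × (-3081.0 m) = -5.87 km

Δx' ≈ -5.87 km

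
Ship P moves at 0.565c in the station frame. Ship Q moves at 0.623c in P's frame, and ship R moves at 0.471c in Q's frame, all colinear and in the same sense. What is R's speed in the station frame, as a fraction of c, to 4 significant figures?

Compose boost 2: (0.623 + 0.565)/(1 + 0.623×0.565) = 1.188/1.35200 = 0.878701
Compose boost 3: (0.471 + 0.878701)/(1 + 0.471×0.878701) = 1.34970/1.41387 = 0.9546

u ≈ 0.9546c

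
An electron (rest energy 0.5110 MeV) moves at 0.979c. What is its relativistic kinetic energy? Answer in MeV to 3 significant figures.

K ≈ 2.00 MeV

γ = 1/√(1 − 0.979²) = 4.9053
K = (γ − 1)m₀c² = (4.9053 − 1) × 0.5110 MeV = 3.9053 × 0.5110 MeV = 2.00 MeV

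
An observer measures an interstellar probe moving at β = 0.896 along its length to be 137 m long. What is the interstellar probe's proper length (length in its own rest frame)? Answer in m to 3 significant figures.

γ = 1/√(1 − 0.896²) = 2.2520
L₀ = γL = 2.2520 × 137 = 309 m

L₀ ≈ 309 m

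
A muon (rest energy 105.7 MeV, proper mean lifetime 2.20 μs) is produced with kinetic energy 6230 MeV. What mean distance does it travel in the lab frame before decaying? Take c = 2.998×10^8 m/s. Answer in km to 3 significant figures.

γ = 1 + K/(m₀c²) = 1 + 6230/105.7 = 59.940
β = √(1 − 1/γ²) = 0.99986
Dilated lifetime: γτ₀ = 59.940 × 2.20 μs = 131.87 μs
d = βc·γτ₀ = 0.99986 × (2.998×10^8 m/s) × 0.00013187 s = 39.5 km

d ≈ 39.5 km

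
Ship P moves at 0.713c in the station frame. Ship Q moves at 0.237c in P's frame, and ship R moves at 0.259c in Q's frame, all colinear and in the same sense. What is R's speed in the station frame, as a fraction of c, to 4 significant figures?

Compose boost 2: (0.237 + 0.713)/(1 + 0.237×0.713) = 0.9500/1.16898 = 0.812674
Compose boost 3: (0.259 + 0.812674)/(1 + 0.259×0.812674) = 1.07167/1.21048 = 0.8853

u ≈ 0.8853c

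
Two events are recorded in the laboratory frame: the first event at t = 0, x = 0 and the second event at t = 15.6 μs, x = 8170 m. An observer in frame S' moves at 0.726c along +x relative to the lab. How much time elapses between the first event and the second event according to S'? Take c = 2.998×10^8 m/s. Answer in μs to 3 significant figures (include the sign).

Δt' ≈ -6.08 μs

γ = 1/√(1 − 0.726²) = 1.4541
Δt' = γ(Δt − vΔx/c²) = 1.4541 × (15.6 μs − 0.726×8170 m / (2.998×10^8 m/s))
= 1.4541 × (-4.1846 μs) = -6.08 μs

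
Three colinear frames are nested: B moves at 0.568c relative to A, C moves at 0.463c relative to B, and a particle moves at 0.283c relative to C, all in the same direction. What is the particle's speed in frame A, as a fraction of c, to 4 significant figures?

u ≈ 0.8930c

Compose boost 2: (0.463 + 0.568)/(1 + 0.463×0.568) = 1.031/1.26298 = 0.816321
Compose boost 3: (0.283 + 0.816321)/(1 + 0.283×0.816321) = 1.09932/1.23102 = 0.8930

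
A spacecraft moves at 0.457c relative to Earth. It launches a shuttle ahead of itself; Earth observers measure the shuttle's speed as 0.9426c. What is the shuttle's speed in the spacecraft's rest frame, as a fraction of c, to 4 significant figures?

Inverse velocity addition: u' = (u − v)/(1 − uv/c²)
= (0.9426 − 0.457)/(1 − 0.9426×0.457) = 0.4856/0.569232 = 0.8531

u' ≈ 0.8531c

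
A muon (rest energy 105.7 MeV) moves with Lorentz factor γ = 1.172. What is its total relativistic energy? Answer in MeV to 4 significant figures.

γ = 1.172 (given)
E = γm₀c² = 1.172 × 105.7 MeV = 123.9 MeV

E ≈ 123.9 MeV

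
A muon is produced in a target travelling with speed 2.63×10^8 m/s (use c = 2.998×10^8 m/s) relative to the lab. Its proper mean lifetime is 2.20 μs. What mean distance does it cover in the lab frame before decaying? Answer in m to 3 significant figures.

β = v/c = 2.63×10^8 / 2.998×10^8 = 0.87725
γ = 1/√(1 − 0.87725²) = 2.0832
Dilated lifetime: Δt = γτ₀ = 2.0832 × 2.20 μs = 4.5830 μs
d = vΔt = 0.87725c × 4.5830 μs = 2.6300×10^8 m/s × 4.5830×10^-6 s = 1210 m

d ≈ 1210 m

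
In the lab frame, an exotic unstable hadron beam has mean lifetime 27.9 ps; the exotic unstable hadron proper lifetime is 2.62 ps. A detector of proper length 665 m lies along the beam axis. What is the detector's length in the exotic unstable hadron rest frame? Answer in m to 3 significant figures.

Time dilation ⇒ γ = Δt/τ₀ = 27.9/2.62 = 10.649
Length contraction: L = L₀/γ = 665/10.649 = 62.4 m

L ≈ 62.4 m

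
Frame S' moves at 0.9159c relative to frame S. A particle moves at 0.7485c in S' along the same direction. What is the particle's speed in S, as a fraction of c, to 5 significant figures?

u ≈ 0.98745c

Relativistic velocity addition: u = (u' + v)/(1 + u'v/c²)
= (0.7485 + 0.9159)/(1 + 0.7485×0.9159) = 1.6644/1.685551 = 0.98745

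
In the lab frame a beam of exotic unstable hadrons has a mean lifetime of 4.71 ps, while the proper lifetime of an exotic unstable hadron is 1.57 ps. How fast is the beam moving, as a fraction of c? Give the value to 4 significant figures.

γ = Δt/τ₀ = 4.71/1.57 = 3.00000
β = √(1 − 1/γ²) = √(1 − 1/3.00000²) = 0.9428

β ≈ 0.9428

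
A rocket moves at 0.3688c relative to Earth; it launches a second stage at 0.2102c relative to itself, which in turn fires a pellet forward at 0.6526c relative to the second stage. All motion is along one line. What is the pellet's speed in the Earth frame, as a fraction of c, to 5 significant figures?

Compose boost 2: (0.2102 + 0.3688)/(1 + 0.2102×0.3688) = 0.57900/1.077522 = 0.5373441
Compose boost 3: (0.6526 + 0.5373441)/(1 + 0.6526×0.5373441) = 1.189944/1.350671 = 0.88100

u ≈ 0.88100c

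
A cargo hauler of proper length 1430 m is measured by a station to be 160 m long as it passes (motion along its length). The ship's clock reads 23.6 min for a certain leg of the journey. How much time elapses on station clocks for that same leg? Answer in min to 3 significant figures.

Length contraction ⇒ γ = L₀/L = 1430/160 = 8.9375
Time dilation: Δt = γτ₀ = 8.9375 × 23.6 min = 211 min

Δt ≈ 211 min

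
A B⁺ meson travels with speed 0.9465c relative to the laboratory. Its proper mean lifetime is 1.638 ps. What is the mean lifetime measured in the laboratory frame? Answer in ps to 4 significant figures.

Δt ≈ 5.076 ps

γ = 1/√(1 − 0.9465²) = 3.09882
Time dilation: Δt = γτ₀ = 3.09882 × 1.638 ps = 5.076 ps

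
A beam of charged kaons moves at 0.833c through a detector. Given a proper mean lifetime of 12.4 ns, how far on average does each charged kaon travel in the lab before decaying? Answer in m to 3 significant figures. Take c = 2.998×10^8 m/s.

d ≈ 5.60 m

γ = 1/√(1 − 0.833²) = 1.8074
Dilated lifetime: Δt = γτ₀ = 1.8074 × 12.4 ns = 22.412 ns
d = vΔt = 0.833c × 22.412 ns = 2.4973×10^8 m/s × 2.2412×10^-8 s = 5.60 m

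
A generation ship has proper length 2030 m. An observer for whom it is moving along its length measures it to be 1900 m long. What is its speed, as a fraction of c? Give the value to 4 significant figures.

β ≈ 0.3521

γ = L₀/L = 2030/1900 = 1.06842
β = √(1 − 1/γ²) = 0.3521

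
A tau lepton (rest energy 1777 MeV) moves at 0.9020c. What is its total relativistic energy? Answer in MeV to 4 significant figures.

E ≈ 4116 MeV

γ = 1/√(1 − 0.9020²) = 2.31623
E = γm₀c² = 2.31623 × 1777 MeV = 4116 MeV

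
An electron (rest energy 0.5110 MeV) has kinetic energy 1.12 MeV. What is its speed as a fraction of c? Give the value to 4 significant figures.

β ≈ 0.9497

γ = 1 + K/(m₀c²) = 1 + 1.12/0.5110 = 3.19178
β = √(1 − 1/γ²) = 0.9497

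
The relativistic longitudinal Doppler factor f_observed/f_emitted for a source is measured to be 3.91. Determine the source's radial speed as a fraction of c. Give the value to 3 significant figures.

f_obs/f_src = √((1+β)/(1−β)) = 3.91  ⇒  (1+β)/(1−β) = 15.288
β = |1 − D²|/(1 + D²) = |1 − 15.288|/(1 + 15.288) = 0.877

β ≈ 0.877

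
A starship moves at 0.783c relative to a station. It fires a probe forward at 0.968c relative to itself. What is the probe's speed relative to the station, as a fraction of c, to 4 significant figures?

u ≈ 0.9960c

Relativistic velocity addition: u = (u' + v)/(1 + u'v/c²)
= (0.968 + 0.783)/(1 + 0.968×0.783) = 1.751/1.75794 = 0.9960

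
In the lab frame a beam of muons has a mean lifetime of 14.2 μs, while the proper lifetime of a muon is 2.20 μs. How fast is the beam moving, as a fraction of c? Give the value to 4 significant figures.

β ≈ 0.9879

γ = Δt/τ₀ = 14.2/2.20 = 6.45455
β = √(1 − 1/γ²) = √(1 − 1/6.45455²) = 0.9879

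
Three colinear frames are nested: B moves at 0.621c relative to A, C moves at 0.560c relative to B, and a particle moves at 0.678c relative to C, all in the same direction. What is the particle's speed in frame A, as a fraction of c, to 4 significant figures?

u ≈ 0.9750c

Compose boost 2: (0.560 + 0.621)/(1 + 0.560×0.621) = 1.181/1.34776 = 0.876269
Compose boost 3: (0.678 + 0.876269)/(1 + 0.678×0.876269) = 1.55427/1.59411 = 0.9750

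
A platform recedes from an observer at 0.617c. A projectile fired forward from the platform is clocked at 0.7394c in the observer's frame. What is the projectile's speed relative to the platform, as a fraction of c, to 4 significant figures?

u' ≈ 0.2251c

Inverse velocity addition: u' = (u − v)/(1 − uv/c²)
= (0.7394 − 0.617)/(1 − 0.7394×0.617) = 0.1224/0.543790 = 0.2251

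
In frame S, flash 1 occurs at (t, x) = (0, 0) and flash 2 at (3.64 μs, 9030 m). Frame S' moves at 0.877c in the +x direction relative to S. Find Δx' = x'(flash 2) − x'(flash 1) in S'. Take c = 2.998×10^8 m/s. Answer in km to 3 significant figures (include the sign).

Δx' ≈ 16.8 km

γ = 1/√(1 − 0.877²) = 2.0812
Δx' = γ(Δx − vΔt) = 2.0812 × (9030 m − 0.877×(2.998×10^8 m/s)×3.64×10^-6 s)
= 2.0812 × (8073.0 m) = 16.8 km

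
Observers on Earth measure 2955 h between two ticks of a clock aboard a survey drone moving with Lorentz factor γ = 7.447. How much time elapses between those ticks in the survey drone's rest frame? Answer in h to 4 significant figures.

γ = 7.447 (given)
Proper time: τ₀ = Δt/γ = 2955/7.447 = 396.8 h

τ₀ ≈ 396.8 h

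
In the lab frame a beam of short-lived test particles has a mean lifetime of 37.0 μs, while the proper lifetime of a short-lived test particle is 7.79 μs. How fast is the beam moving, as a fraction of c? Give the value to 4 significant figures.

β ≈ 0.9776

γ = Δt/τ₀ = 37.0/7.79 = 4.74968
β = √(1 − 1/γ²) = √(1 − 1/4.74968²) = 0.9776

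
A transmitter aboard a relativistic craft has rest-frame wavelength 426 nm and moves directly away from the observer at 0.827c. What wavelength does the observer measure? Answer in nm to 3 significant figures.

λ_obs ≈ 1380 nm

Relativistic Doppler: λ_obs = λ_src √((1+β)/(1−β))
= 426 × √(1.8270/0.17300) = 426 × 3.2497 = 1380 nm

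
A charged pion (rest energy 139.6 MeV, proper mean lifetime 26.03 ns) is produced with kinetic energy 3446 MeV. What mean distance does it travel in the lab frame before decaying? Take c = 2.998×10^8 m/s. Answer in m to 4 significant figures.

γ = 1 + K/(m₀c²) = 1 + 3446/139.6 = 25.6848
β = √(1 − 1/γ²) = 0.999242
Dilated lifetime: γτ₀ = 25.6848 × 26.03 ns = 668.576 ns
d = βc·γτ₀ = 0.999242 × (2.998×10^8 m/s) × 6.68576×10^-7 s = 200.3 m

d ≈ 200.3 m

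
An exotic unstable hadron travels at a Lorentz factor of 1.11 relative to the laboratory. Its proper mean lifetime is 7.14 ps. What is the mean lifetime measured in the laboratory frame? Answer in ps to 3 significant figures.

γ = 1.11 (given)
Time dilation: Δt = γτ₀ = 1.11 × 7.14 ps = 7.93 ps

Δt ≈ 7.93 ps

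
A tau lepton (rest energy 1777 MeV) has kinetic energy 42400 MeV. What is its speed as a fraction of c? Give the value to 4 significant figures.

γ = 1 + K/(m₀c²) = 1 + 42400/1777 = 24.8604
β = √(1 − 1/γ²) = 0.9992

β ≈ 0.9992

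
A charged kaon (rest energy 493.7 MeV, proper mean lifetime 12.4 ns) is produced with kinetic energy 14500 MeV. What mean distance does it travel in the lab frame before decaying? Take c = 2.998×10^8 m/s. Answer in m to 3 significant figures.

γ = 1 + K/(m₀c²) = 1 + 14500/493.7 = 30.370
β = √(1 − 1/γ²) = 0.99946
Dilated lifetime: γτ₀ = 30.370 × 12.4 ns = 376.59 ns
d = βc·γτ₀ = 0.99946 × (2.998×10^8 m/s) × 3.7659×10^-7 s = 113 m

d ≈ 113 m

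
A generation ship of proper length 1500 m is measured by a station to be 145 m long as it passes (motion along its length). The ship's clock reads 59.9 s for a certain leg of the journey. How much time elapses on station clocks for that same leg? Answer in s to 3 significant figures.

Δt ≈ 620 s

Length contraction ⇒ γ = L₀/L = 1500/145 = 10.345
Time dilation: Δt = γτ₀ = 10.345 × 59.9 s = 620 s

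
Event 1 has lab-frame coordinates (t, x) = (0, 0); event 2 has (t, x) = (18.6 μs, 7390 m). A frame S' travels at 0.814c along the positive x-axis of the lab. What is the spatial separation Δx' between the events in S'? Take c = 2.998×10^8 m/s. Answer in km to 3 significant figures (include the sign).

γ = 1/√(1 − 0.814²) = 1.7216
Δx' = γ(Δx − vΔt) = 1.7216 × (7390 m − 0.814×(2.998×10^8 m/s)×18.6×10^-6 s)
= 1.7216 × (2850.9 m) = 4.91 km

Δx' ≈ 4.91 km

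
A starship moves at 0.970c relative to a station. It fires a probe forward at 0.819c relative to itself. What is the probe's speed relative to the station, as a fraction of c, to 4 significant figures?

Relativistic velocity addition: u = (u' + v)/(1 + u'v/c²)
= (0.819 + 0.970)/(1 + 0.819×0.970) = 1.789/1.79443 = 0.9970

u ≈ 0.9970c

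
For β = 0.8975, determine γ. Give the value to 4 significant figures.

γ = 1/√(1 − β²) = 1/√(1 − 0.8975²) = 1/√(0.194494) = 2.267

γ ≈ 2.267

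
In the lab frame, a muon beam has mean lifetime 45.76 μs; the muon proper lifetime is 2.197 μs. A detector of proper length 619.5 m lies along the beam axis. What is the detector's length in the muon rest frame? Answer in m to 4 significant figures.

L ≈ 29.74 m

Time dilation ⇒ γ = Δt/τ₀ = 45.76/2.197 = 20.8284
Length contraction: L = L₀/γ = 619.5/20.8284 = 29.74 m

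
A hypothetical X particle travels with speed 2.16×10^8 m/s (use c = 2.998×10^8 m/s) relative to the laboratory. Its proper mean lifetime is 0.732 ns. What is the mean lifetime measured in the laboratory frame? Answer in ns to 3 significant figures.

β = v/c = 2.16×10^8 / 2.998×10^8 = 0.72048
γ = 1/√(1 − 0.72048²) = 1.4420
Time dilation: Δt = γτ₀ = 1.4420 × 0.732 ns = 1.06 ns

Δt ≈ 1.06 ns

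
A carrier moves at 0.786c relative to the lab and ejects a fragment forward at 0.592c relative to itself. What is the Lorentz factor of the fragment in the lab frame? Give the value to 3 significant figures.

u_lab = (0.592 + 0.786)/(1 + 0.592×0.786) = 1.378/1.46531 = 0.940414
γ = 1/√(1 − 0.940414²) = 2.94

γ ≈ 2.94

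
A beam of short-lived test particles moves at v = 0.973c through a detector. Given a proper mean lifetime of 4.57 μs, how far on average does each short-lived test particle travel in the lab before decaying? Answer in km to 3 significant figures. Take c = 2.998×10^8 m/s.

γ = 1/√(1 − 0.973²) = 4.3327
Dilated lifetime: Δt = γτ₀ = 4.3327 × 4.57 μs = 19.800 μs
d = vΔt = 0.973c × 19.800 μs = 2.9171×10^8 m/s × 1.9800×10^-5 s = 5.78 km

d ≈ 5.78 km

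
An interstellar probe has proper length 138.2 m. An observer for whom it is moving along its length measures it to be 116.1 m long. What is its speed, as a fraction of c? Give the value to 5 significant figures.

β ≈ 0.54245

γ = L₀/L = 138.2/116.1 = 1.190353
β = √(1 − 1/γ²) = 0.54245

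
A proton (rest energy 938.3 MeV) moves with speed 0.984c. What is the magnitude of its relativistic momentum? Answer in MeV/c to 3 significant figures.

γ = 1/√(1 − 0.984²) = 5.6127
p = γβm₀c = 5.6127 × 0.984 × 938.3 MeV/c = 5180 MeV/c

p ≈ 5180 MeV/c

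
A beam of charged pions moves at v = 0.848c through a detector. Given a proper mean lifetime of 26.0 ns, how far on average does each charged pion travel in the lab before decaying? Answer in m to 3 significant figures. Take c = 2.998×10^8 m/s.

d ≈ 12.5 m

γ = 1/√(1 − 0.848²) = 1.8868
Dilated lifetime: Δt = γτ₀ = 1.8868 × 26.0 ns = 49.057 ns
d = vΔt = 0.848c × 49.057 ns = 2.5423×10^8 m/s × 4.9057×10^-8 s = 12.5 m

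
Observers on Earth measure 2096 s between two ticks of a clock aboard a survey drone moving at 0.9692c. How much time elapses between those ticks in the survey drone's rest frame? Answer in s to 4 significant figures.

τ₀ ≈ 516.2 s

γ = 1/√(1 − 0.9692²) = 4.06050
Proper time: τ₀ = Δt/γ = 2096/4.06050 = 516.2 s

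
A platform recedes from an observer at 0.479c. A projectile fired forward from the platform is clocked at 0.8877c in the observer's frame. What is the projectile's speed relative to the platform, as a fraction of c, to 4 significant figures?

Inverse velocity addition: u' = (u − v)/(1 − uv/c²)
= (0.8877 − 0.479)/(1 − 0.8877×0.479) = 0.4087/0.574792 = 0.7110

u' ≈ 0.7110c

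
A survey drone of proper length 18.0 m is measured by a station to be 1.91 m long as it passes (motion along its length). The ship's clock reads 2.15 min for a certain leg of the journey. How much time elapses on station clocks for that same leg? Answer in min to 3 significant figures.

Length contraction ⇒ γ = L₀/L = 18.0/1.91 = 9.4241
Time dilation: Δt = γτ₀ = 9.4241 × 2.15 min = 20.3 min

Δt ≈ 20.3 min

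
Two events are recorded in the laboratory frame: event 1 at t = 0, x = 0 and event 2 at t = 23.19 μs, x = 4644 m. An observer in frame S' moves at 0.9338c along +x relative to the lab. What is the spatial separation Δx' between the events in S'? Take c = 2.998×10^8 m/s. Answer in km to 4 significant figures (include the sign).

γ = 1/√(1 − 0.9338²) = 2.79489
Δx' = γ(Δx − vΔt) = 2.79489 × (4644 m − 0.9338×(2.998×10^8 m/s)×23.19×10^-6 s)
= 2.79489 × (-1848.12 m) = -5.165 km

Δx' ≈ -5.165 km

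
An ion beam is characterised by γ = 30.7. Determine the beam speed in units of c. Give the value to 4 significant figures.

β ≈ 0.9995

β = √(1 − 1/γ²) = √(1 − 1/30.7²) = √(0.998939) = 0.9995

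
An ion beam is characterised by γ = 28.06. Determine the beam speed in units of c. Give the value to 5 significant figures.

β ≈ 0.99936

β = √(1 − 1/γ²) = √(1 − 1/28.06²) = √(0.9987299) = 0.99936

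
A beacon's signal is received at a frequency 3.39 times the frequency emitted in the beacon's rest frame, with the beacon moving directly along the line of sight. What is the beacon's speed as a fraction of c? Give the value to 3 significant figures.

β ≈ 0.840

f_obs/f_src = √((1+β)/(1−β)) = 3.39  ⇒  (1+β)/(1−β) = 11.492
β = |1 − D²|/(1 + D²) = |1 − 11.492|/(1 + 11.492) = 0.840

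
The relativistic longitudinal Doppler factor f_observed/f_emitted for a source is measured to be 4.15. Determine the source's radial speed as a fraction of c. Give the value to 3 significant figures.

f_obs/f_src = √((1+β)/(1−β)) = 4.15  ⇒  (1+β)/(1−β) = 17.223
β = |1 − D²|/(1 + D²) = |1 − 17.223|/(1 + 17.223) = 0.890

β ≈ 0.890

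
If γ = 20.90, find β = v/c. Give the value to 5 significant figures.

β ≈ 0.99885

β = √(1 − 1/γ²) = √(1 − 1/20.90²) = √(0.9977107) = 0.99885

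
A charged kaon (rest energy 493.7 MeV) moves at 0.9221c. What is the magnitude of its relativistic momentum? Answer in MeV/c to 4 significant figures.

γ = 1/√(1 − 0.9221²) = 2.58430
p = γβm₀c = 2.58430 × 0.9221 × 493.7 MeV/c = 1176 MeV/c

p ≈ 1176 MeV/c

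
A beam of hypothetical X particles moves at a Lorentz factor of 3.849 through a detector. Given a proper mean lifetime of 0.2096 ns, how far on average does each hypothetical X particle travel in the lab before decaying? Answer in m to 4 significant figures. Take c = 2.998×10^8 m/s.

d ≈ 0.2336 m

β = √(1 − 1/γ²) = √(1 − 1/3.849²) = 0.965660
Dilated lifetime: Δt = γτ₀ = 3.849 × 0.2096 ns = 0.806750 ns
d = vΔt = 0.965660c × 0.806750 ns = 2.89505×10^8 m/s × 8.06750×10^-10 s = 0.2336 m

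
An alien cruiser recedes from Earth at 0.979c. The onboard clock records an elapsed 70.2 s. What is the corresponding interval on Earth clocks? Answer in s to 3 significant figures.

Δt ≈ 344 s

γ = 1/√(1 − 0.979²) = 4.9053
Time dilation: Δt = γτ₀ = 4.9053 × 70.2 s = 344 s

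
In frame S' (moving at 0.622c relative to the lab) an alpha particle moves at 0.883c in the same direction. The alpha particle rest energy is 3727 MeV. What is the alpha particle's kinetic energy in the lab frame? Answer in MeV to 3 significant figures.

K ≈ 12000 MeV

u_lab = (0.883 + 0.622)/(1 + 0.883×0.622) = 0.971453
γ = 1/√(1 − 0.971453²) = 4.2153
K = (γ − 1)m₀c² = (4.2153 − 1) × 3727 = 3.2153 × 3727 = 12000 MeV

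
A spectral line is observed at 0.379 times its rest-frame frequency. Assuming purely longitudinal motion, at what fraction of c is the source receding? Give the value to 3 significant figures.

f_obs/f_src = √((1−β)/(1+β)) = 0.379  ⇒  (1−β)/(1+β) = 0.14364
β = |1 − D²|/(1 + D²) = |1 − 0.14364|/(1 + 0.14364) = 0.749

β ≈ 0.749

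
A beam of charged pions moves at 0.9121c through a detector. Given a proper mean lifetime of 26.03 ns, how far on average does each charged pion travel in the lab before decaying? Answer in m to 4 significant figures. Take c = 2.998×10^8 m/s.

d ≈ 17.36 m

γ = 1/√(1 − 0.9121²) = 2.43922
Dilated lifetime: Δt = γτ₀ = 2.43922 × 26.03 ns = 63.4928 ns
d = vΔt = 0.9121c × 63.4928 ns = 2.73448×10^8 m/s × 6.34928×10^-8 s = 17.36 m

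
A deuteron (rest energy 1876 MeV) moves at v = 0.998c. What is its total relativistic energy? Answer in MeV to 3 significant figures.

E ≈ 29700 MeV

γ = 1/√(1 − 0.998²) = 15.819
E = γm₀c² = 15.819 × 1876 MeV = 29700 MeV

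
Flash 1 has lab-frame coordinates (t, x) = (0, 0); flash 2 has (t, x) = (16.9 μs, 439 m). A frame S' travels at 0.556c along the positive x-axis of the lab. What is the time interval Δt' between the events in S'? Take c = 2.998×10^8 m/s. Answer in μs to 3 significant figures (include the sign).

γ = 1/√(1 − 0.556²) = 1.2031
Δt' = γ(Δt − vΔx/c²) = 1.2031 × (16.9 μs − 0.556×439 m / (2.998×10^8 m/s))
= 1.2031 × (16.086 μs) = 19.4 μs

Δt' ≈ 19.4 μs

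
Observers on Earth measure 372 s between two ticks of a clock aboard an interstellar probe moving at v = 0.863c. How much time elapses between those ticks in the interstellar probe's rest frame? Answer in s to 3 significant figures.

γ = 1/√(1 − 0.863²) = 1.9794
Proper time: τ₀ = Δt/γ = 372/1.9794 = 188 s

τ₀ ≈ 188 s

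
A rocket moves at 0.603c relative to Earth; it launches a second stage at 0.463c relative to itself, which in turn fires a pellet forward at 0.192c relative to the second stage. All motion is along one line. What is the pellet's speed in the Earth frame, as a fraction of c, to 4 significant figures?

Compose boost 2: (0.463 + 0.603)/(1 + 0.463×0.603) = 1.066/1.27919 = 0.833340
Compose boost 3: (0.192 + 0.833340)/(1 + 0.192×0.833340) = 1.02534/1.16000 = 0.8839

u ≈ 0.8839c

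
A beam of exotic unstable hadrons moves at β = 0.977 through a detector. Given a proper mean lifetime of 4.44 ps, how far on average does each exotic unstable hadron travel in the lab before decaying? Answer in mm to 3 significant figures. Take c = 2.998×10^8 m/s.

γ = 1/√(1 − 0.977²) = 4.6896
Dilated lifetime: Δt = γτ₀ = 4.6896 × 4.44 ps = 20.822 ps
d = vΔt = 0.977c × 20.822 ps = 2.9290×10^8 m/s × 2.0822×10^-11 s = 6.10 mm

d ≈ 6.10 mm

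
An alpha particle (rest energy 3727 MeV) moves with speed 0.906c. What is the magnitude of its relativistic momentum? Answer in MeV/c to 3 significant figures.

γ = 1/√(1 − 0.906²) = 2.3625
p = γβm₀c = 2.3625 × 0.906 × 3727 MeV/c = 7980 MeV/c

p ≈ 7980 MeV/c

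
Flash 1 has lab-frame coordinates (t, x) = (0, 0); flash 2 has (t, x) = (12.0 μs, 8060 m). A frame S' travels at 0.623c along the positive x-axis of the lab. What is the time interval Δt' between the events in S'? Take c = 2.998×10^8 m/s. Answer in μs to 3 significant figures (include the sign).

γ = 1/√(1 − 0.623²) = 1.2784
Δt' = γ(Δt − vΔx/c²) = 1.2784 × (12.0 μs − 0.623×8060 m / (2.998×10^8 m/s))
= 1.2784 × (-4.7491 μs) = -6.07 μs

Δt' ≈ -6.07 μs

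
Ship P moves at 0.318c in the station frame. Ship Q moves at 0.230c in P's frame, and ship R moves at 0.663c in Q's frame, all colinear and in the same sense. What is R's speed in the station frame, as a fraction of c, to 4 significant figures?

u ≈ 0.8768c

Compose boost 2: (0.230 + 0.318)/(1 + 0.230×0.318) = 0.5480/1.07314 = 0.510651
Compose boost 3: (0.663 + 0.510651)/(1 + 0.663×0.510651) = 1.17365/1.33856 = 0.8768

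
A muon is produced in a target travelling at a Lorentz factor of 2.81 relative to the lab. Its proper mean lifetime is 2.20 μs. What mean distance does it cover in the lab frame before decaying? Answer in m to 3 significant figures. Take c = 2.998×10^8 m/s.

β = √(1 − 1/γ²) = √(1 − 1/2.81²) = 0.93453
Dilated lifetime: Δt = γτ₀ = 2.81 × 2.20 μs = 6.1820 μs
d = vΔt = 0.93453c × 6.1820 μs = 2.8017×10^8 m/s × 6.1820×10^-6 s = 1730 m

d ≈ 1730 m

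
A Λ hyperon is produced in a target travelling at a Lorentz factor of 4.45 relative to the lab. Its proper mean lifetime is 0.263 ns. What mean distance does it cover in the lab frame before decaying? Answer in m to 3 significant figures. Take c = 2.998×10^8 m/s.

d ≈ 0.342 m

β = √(1 − 1/γ²) = √(1 − 1/4.45²) = 0.97442
Dilated lifetime: Δt = γτ₀ = 4.45 × 0.263 ns = 1.1704 ns
d = vΔt = 0.97442c × 1.1704 ns = 2.9213×10^8 m/s × 1.1703×10^-9 s = 0.342 m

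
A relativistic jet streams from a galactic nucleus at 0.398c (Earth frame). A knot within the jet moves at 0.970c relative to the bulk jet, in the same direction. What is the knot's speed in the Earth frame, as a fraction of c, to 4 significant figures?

u ≈ 0.9870c

Relativistic velocity addition: u = (u' + v)/(1 + u'v/c²)
= (0.970 + 0.398)/(1 + 0.970×0.398) = 1.368/1.38606 = 0.9870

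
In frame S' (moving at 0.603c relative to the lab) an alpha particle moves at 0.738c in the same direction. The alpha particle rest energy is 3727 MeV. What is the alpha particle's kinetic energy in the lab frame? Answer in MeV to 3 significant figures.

u_lab = (0.738 + 0.603)/(1 + 0.738×0.603) = 0.928019
γ = 1/√(1 − 0.928019²) = 2.6843
K = (γ − 1)m₀c² = (2.6843 − 1) × 3727 = 1.6843 × 3727 = 6280 MeV

K ≈ 6280 MeV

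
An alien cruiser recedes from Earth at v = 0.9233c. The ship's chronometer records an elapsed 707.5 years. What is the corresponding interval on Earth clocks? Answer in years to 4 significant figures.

γ = 1/√(1 − 0.9233²) = 2.60363
Time dilation: Δt = γτ₀ = 2.60363 × 707.5 years = 1842 years

Δt ≈ 1842 years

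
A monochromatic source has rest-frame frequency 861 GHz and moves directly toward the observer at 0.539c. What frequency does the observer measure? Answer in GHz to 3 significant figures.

Relativistic Doppler: f_obs = f_src √((1+β)/(1−β))
= 861 × √(1.5390/0.46100) = 861 × 1.8271 = 1570 GHz

f_obs ≈ 1570 GHz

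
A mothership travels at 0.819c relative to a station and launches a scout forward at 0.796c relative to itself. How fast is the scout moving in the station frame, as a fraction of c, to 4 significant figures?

u ≈ 0.9776c

Compose boost 2: (0.796 + 0.819)/(1 + 0.796×0.819) = 1.615/1.65192 = 0.9776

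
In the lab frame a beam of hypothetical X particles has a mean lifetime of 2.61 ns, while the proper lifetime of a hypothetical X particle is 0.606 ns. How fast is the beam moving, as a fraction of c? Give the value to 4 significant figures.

β ≈ 0.9727

γ = Δt/τ₀ = 2.61/0.606 = 4.30693
β = √(1 − 1/γ²) = √(1 − 1/4.30693²) = 0.9727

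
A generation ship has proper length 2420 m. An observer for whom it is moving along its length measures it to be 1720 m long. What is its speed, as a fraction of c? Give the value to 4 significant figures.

β ≈ 0.7035

γ = L₀/L = 2420/1720 = 1.40698
β = √(1 − 1/γ²) = 0.7035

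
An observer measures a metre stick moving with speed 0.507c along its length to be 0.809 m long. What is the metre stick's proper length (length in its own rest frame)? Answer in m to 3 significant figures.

γ = 1/√(1 − 0.507²) = 1.1602
L₀ = γL = 1.1602 × 0.809 = 0.939 m

L₀ ≈ 0.939 m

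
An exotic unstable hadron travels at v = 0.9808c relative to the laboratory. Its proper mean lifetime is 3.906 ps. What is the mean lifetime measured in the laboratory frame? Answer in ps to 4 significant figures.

γ = 1/√(1 − 0.9808²) = 5.12778
Time dilation: Δt = γτ₀ = 5.12778 × 3.906 ps = 20.03 ps

Δt ≈ 20.03 ps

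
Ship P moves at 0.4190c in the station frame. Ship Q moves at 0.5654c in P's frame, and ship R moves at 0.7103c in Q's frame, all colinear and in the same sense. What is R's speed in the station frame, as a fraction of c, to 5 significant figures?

u ≈ 0.96222c

Compose boost 2: (0.5654 + 0.4190)/(1 + 0.5654×0.4190) = 0.98440/1.236903 = 0.7958589
Compose boost 3: (0.7103 + 0.7958589)/(1 + 0.7103×0.7958589) = 1.506159/1.565299 = 0.96222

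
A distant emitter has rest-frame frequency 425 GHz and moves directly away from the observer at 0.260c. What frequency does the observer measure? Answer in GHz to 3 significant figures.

f_obs ≈ 326 GHz

Relativistic Doppler: f_obs = f_src √((1−β)/(1+β))
= 425 × √(0.74000/1.2600) = 425 × 0.76636 = 326 GHz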